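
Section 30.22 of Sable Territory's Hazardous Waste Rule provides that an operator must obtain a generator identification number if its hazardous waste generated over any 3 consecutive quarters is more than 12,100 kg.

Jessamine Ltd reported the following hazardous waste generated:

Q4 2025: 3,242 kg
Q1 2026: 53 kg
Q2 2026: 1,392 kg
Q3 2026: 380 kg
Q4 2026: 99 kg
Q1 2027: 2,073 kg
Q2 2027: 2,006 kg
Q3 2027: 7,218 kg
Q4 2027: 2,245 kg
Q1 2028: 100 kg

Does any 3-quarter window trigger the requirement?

No

Q4 2025–Q2 2026: 3,242 kg + 53 kg + 1,392 kg = 4,687 kg (under)
Q1 2026–Q3 2026: 53 kg + 1,392 kg + 380 kg = 1,825 kg (under)
Q2 2026–Q4 2026: 1,392 kg + 380 kg + 99 kg = 1,871 kg (under)
Q3 2026–Q1 2027: 380 kg + 99 kg + 2,073 kg = 2,552 kg (under)
Q4 2026–Q2 2027: 99 kg + 2,073 kg + 2,006 kg = 4,178 kg (under)
Q1 2027–Q3 2027: 2,073 kg + 2,006 kg + 7,218 kg = 11,297 kg (under)
Q2 2027–Q4 2027: 2,006 kg + 7,218 kg + 2,245 kg = 11,469 kg (under)
Q3 2027–Q1 2028: 7,218 kg + 2,245 kg + 100 kg = 9,563 kg (under)
No window exceeds 12,100 kg.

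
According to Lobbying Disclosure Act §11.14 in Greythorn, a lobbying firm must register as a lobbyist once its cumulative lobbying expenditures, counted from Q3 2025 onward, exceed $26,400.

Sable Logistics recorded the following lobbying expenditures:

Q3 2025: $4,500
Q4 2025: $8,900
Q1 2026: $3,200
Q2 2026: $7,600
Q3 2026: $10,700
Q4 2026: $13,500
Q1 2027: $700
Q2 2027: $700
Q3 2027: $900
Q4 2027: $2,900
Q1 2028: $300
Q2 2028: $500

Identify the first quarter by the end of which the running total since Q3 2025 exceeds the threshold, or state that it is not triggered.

Through Q3 2025: $4,500
Through Q4 2025: $13,400
Through Q1 2026: $16,600
Through Q2 2026: $24,200
Through Q3 2026: $34,900 ← exceeds threshold

Q3 2026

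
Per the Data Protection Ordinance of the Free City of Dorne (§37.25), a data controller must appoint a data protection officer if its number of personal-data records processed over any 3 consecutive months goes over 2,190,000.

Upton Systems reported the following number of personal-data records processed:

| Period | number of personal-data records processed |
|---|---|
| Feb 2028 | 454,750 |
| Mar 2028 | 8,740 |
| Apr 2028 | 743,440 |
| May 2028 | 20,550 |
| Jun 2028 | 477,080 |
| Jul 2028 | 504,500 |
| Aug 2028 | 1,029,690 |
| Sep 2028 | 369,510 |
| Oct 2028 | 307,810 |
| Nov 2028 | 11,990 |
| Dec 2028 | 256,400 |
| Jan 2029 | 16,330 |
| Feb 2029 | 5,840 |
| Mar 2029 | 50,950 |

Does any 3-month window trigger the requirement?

Feb 2028–Apr 2028: 454,750 + 8,740 + 743,440 = 1,206,930 (under)
Mar 2028–May 2028: 8,740 + 743,440 + 20,550 = 772,730 (under)
Apr 2028–Jun 2028: 743,440 + 20,550 + 477,080 = 1,241,070 (under)
May 2028–Jul 2028: 20,550 + 477,080 + 504,500 = 1,002,130 (under)
Jun 2028–Aug 2028: 477,080 + 504,500 + 1,029,690 = 2,011,270 (under)
Jul 2028–Sep 2028: 504,500 + 1,029,690 + 369,510 = 1,903,700 (under)
Aug 2028–Oct 2028: 1,029,690 + 369,510 + 307,810 = 1,707,010 (under)
Sep 2028–Nov 2028: 369,510 + 307,810 + 11,990 = 689,310 (under)
Oct 2028–Dec 2028: 307,810 + 11,990 + 256,400 = 576,200 (under)
Nov 2028–Jan 2029: 11,990 + 256,400 + 16,330 = 284,720 (under)
Dec 2028–Feb 2029: 256,400 + 16,330 + 5,840 = 278,570 (under)
Jan 2029–Mar 2029: 16,330 + 5,840 + 50,950 = 73,120 (under)
No window exceeds 2,190,000.

No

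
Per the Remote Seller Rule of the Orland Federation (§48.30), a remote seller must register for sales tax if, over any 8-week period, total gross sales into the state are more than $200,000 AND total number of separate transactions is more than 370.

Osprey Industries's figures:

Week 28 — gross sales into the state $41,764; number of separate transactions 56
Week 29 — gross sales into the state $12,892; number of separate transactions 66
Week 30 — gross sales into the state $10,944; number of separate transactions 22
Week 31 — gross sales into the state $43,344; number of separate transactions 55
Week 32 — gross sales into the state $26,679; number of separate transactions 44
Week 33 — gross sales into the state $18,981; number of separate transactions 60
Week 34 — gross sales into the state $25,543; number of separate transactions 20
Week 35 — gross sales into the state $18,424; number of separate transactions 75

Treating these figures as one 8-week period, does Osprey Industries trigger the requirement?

No

Total gross sales into the state: $41,764 + $12,892 + $10,944 + $43,344 + $26,679 + $18,981 + $25,543 + $18,424 = $198,571 (≤ $200,000).
Total number of separate transactions: 56 + 66 + 22 + 55 + 44 + 60 + 20 + 75 = 398 (> 370).
The test is 'and': the rule requires both, and at least one is not exceeded.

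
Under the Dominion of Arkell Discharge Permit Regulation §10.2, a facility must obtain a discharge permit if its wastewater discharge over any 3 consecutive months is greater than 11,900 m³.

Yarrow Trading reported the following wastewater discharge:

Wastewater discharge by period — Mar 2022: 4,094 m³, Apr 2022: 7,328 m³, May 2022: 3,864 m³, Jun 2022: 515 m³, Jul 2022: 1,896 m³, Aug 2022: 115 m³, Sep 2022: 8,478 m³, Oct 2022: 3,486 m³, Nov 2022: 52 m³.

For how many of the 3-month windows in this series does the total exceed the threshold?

Mar 2022–May 2022: 4,094 m³ + 7,328 m³ + 3,864 m³ = 15,286 m³ (over)
Apr 2022–Jun 2022: 7,328 m³ + 3,864 m³ + 515 m³ = 11,707 m³ (under)
May 2022–Jul 2022: 3,864 m³ + 515 m³ + 1,896 m³ = 6,275 m³ (under)
Jun 2022–Aug 2022: 515 m³ + 1,896 m³ + 115 m³ = 2,526 m³ (under)
Jul 2022–Sep 2022: 1,896 m³ + 115 m³ + 8,478 m³ = 10,489 m³ (under)
Aug 2022–Oct 2022: 115 m³ + 8,478 m³ + 3,486 m³ = 12,079 m³ (over)
Sep 2022–Nov 2022: 8,478 m³ + 3,486 m³ + 52 m³ = 12,016 m³ (over)
3 windows exceed the threshold.

3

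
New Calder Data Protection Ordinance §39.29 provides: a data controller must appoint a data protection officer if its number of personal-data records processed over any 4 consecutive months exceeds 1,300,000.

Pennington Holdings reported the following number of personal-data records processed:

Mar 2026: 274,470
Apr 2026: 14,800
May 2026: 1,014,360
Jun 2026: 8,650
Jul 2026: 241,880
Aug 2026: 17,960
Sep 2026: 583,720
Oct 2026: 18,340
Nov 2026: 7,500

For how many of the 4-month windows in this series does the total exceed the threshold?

Mar 2026–Jun 2026: 274,470 + 14,800 + 1,014,360 + 8,650 = 1,312,280 (over)
Apr 2026–Jul 2026: 14,800 + 1,014,360 + 8,650 + 241,880 = 1,279,690 (under)
May 2026–Aug 2026: 1,014,360 + 8,650 + 241,880 + 17,960 = 1,282,850 (under)
Jun 2026–Sep 2026: 8,650 + 241,880 + 17,960 + 583,720 = 852,210 (under)
Jul 2026–Oct 2026: 241,880 + 17,960 + 583,720 + 18,340 = 861,900 (under)
Aug 2026–Nov 2026: 17,960 + 583,720 + 18,340 + 7,500 = 627,520 (under)
1 window exceeds the threshold.

1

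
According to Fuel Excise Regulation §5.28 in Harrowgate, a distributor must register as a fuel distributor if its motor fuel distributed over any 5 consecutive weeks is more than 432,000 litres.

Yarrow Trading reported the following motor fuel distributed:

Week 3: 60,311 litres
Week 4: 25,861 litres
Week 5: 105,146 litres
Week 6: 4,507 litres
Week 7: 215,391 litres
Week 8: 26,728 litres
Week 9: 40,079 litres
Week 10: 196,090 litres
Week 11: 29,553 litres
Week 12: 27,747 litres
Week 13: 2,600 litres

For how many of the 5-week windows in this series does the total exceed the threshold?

2

Week 3–Week 7: 60,311 litres + 25,861 litres + 105,146 litres + 4,507 litres + 215,391 litres = 411,216 litres (under)
Week 4–Week 8: 25,861 litres + 105,146 litres + 4,507 litres + 215,391 litres + 26,728 litres = 377,633 litres (under)
Week 5–Week 9: 105,146 litres + 4,507 litres + 215,391 litres + 26,728 litres + 40,079 litres = 391,851 litres (under)
Week 6–Week 10: 4,507 litres + 215,391 litres + 26,728 litres + 40,079 litres + 196,090 litres = 482,795 litres (over)
Week 7–Week 11: 215,391 litres + 26,728 litres + 40,079 litres + 196,090 litres + 29,553 litres = 507,841 litres (over)
Week 8–Week 12: 26,728 litres + 40,079 litres + 196,090 litres + 29,553 litres + 27,747 litres = 320,197 litres (under)
Week 9–Week 13: 40,079 litres + 196,090 litres + 29,553 litres + 27,747 litres + 2,600 litres = 296,069 litres (under)
2 windows exceed the threshold.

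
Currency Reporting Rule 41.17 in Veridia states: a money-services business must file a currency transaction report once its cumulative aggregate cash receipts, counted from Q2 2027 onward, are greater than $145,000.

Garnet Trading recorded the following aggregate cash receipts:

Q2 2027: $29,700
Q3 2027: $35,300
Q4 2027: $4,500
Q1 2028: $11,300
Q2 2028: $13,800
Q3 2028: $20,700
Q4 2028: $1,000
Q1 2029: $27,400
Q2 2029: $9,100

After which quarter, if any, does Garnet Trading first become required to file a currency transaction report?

Through Q2 2027: $29,700
Through Q3 2027: $65,000
Through Q4 2027: $69,500
Through Q1 2028: $80,800
Through Q2 2028: $94,600
Through Q3 2028: $115,300
Through Q4 2028: $116,300
Through Q1 2029: $143,700
Through Q2 2029: $152,800 ← exceeds threshold

Q2 2029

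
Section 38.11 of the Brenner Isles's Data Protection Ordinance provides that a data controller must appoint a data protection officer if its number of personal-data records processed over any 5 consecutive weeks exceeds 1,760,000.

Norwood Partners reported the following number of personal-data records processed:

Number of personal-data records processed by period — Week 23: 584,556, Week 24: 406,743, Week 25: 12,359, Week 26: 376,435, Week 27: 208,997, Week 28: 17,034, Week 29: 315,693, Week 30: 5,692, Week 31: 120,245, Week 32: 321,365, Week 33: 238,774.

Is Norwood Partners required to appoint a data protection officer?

No

Week 23–Week 27: 584,556 + 406,743 + 12,359 + 376,435 + 208,997 = 1,589,090 (under)
Week 24–Week 28: 406,743 + 12,359 + 376,435 + 208,997 + 17,034 = 1,021,568 (under)
Week 25–Week 29: 12,359 + 376,435 + 208,997 + 17,034 + 315,693 = 930,518 (under)
Week 26–Week 30: 376,435 + 208,997 + 17,034 + 315,693 + 5,692 = 923,851 (under)
Week 27–Week 31: 208,997 + 17,034 + 315,693 + 5,692 + 120,245 = 667,661 (under)
Week 28–Week 32: 17,034 + 315,693 + 5,692 + 120,245 + 321,365 = 780,029 (under)
Week 29–Week 33: 315,693 + 5,692 + 120,245 + 321,365 + 238,774 = 1,001,769 (under)
No window exceeds 1,760,000.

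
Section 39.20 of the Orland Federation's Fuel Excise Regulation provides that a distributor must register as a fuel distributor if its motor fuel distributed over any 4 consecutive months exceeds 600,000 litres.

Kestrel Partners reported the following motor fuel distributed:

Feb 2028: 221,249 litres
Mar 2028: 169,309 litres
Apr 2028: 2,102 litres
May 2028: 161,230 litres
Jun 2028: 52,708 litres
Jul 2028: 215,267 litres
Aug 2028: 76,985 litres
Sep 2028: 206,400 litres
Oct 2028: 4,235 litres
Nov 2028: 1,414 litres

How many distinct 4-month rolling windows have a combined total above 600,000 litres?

Feb 2028–May 2028: 221,249 litres + 169,309 litres + 2,102 litres + 161,230 litres = 553,890 litres (under)
Mar 2028–Jun 2028: 169,309 litres + 2,102 litres + 161,230 litres + 52,708 litres = 385,349 litres (under)
Apr 2028–Jul 2028: 2,102 litres + 161,230 litres + 52,708 litres + 215,267 litres = 431,307 litres (under)
May 2028–Aug 2028: 161,230 litres + 52,708 litres + 215,267 litres + 76,985 litres = 506,190 litres (under)
Jun 2028–Sep 2028: 52,708 litres + 215,267 litres + 76,985 litres + 206,400 litres = 551,360 litres (under)
Jul 2028–Oct 2028: 215,267 litres + 76,985 litres + 206,400 litres + 4,235 litres = 502,887 litres (under)
Aug 2028–Nov 2028: 76,985 litres + 206,400 litres + 4,235 litres + 1,414 litres = 289,034 litres (under)
0 windows exceed the threshold.

0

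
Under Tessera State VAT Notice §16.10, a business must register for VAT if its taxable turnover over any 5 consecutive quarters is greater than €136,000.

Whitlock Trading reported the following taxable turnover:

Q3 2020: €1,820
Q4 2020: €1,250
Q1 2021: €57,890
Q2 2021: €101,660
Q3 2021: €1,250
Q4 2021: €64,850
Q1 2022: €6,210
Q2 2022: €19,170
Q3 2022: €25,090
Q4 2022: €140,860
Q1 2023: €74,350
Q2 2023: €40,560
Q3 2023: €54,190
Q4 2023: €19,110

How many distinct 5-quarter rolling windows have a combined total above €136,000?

9

Q3 2020–Q3 2021: €1,820 + €1,250 + €57,890 + €101,660 + €1,250 = €163,870 (over)
Q4 2020–Q4 2021: €1,250 + €57,890 + €101,660 + €1,250 + €64,850 = €226,900 (over)
Q1 2021–Q1 2022: €57,890 + €101,660 + €1,250 + €64,850 + €6,210 = €231,860 (over)
Q2 2021–Q2 2022: €101,660 + €1,250 + €64,850 + €6,210 + €19,170 = €193,140 (over)
Q3 2021–Q3 2022: €1,250 + €64,850 + €6,210 + €19,170 + €25,090 = €116,570 (under)
Q4 2021–Q4 2022: €64,850 + €6,210 + €19,170 + €25,090 + €140,860 = €256,180 (over)
Q1 2022–Q1 2023: €6,210 + €19,170 + €25,090 + €140,860 + €74,350 = €265,680 (over)
Q2 2022–Q2 2023: €19,170 + €25,090 + €140,860 + €74,350 + €40,560 = €300,030 (over)
Q3 2022–Q3 2023: €25,090 + €140,860 + €74,350 + €40,560 + €54,190 = €335,050 (over)
Q4 2022–Q4 2023: €140,860 + €74,350 + €40,560 + €54,190 + €19,110 = €329,070 (over)
9 windows exceed the threshold.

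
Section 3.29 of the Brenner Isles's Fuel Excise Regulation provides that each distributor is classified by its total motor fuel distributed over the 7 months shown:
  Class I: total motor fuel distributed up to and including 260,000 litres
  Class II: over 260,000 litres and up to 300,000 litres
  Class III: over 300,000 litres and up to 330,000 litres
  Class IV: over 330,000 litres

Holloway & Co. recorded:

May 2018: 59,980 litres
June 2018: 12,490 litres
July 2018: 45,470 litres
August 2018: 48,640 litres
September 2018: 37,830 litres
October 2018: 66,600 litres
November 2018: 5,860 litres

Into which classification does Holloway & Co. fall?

Class II

Total motor fuel distributed: 59,980 litres + 12,490 litres + 45,470 litres + 48,640 litres + 37,830 litres + 66,600 litres + 5,860 litres = 276,870 litres.
260,000 litres < 276,870 litres ≤ 300,000 litres, so Class II applies.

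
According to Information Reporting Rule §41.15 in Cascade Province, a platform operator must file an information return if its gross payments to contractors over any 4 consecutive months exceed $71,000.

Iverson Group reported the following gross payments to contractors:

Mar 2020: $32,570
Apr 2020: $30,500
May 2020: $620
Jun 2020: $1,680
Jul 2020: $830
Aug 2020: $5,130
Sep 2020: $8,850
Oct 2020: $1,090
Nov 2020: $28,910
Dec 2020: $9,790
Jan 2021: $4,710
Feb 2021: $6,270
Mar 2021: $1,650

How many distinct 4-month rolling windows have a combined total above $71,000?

0

Mar 2020–Jun 2020: $32,570 + $30,500 + $620 + $1,680 = $65,370 (under)
Apr 2020–Jul 2020: $30,500 + $620 + $1,680 + $830 = $33,630 (under)
May 2020–Aug 2020: $620 + $1,680 + $830 + $5,130 = $8,260 (under)
Jun 2020–Sep 2020: $1,680 + $830 + $5,130 + $8,850 = $16,490 (under)
Jul 2020–Oct 2020: $830 + $5,130 + $8,850 + $1,090 = $15,900 (under)
Aug 2020–Nov 2020: $5,130 + $8,850 + $1,090 + $28,910 = $43,980 (under)
Sep 2020–Dec 2020: $8,850 + $1,090 + $28,910 + $9,790 = $48,640 (under)
Oct 2020–Jan 2021: $1,090 + $28,910 + $9,790 + $4,710 = $44,500 (under)
Nov 2020–Feb 2021: $28,910 + $9,790 + $4,710 + $6,270 = $49,680 (under)
Dec 2020–Mar 2021: $9,790 + $4,710 + $6,270 + $1,650 = $22,420 (under)
0 windows exceed the threshold.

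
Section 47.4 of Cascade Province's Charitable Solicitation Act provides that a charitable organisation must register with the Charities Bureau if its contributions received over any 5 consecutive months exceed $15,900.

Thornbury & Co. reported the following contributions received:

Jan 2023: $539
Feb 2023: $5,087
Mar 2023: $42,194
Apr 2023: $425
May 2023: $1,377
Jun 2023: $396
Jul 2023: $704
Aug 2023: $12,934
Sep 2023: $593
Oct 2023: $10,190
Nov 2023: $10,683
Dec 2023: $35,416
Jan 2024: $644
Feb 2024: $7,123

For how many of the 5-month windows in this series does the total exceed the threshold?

9

Jan 2023–May 2023: $539 + $5,087 + $42,194 + $425 + $1,377 = $49,622 (over)
Feb 2023–Jun 2023: $5,087 + $42,194 + $425 + $1,377 + $396 = $49,479 (over)
Mar 2023–Jul 2023: $42,194 + $425 + $1,377 + $396 + $704 = $45,096 (over)
Apr 2023–Aug 2023: $425 + $1,377 + $396 + $704 + $12,934 = $15,836 (under)
May 2023–Sep 2023: $1,377 + $396 + $704 + $12,934 + $593 = $16,004 (over)
Jun 2023–Oct 2023: $396 + $704 + $12,934 + $593 + $10,190 = $24,817 (over)
Jul 2023–Nov 2023: $704 + $12,934 + $593 + $10,190 + $10,683 = $35,104 (over)
Aug 2023–Dec 2023: $12,934 + $593 + $10,190 + $10,683 + $35,416 = $69,816 (over)
Sep 2023–Jan 2024: $593 + $10,190 + $10,683 + $35,416 + $644 = $57,526 (over)
Oct 2023–Feb 2024: $10,190 + $10,683 + $35,416 + $644 + $7,123 = $64,056 (over)
9 windows exceed the threshold.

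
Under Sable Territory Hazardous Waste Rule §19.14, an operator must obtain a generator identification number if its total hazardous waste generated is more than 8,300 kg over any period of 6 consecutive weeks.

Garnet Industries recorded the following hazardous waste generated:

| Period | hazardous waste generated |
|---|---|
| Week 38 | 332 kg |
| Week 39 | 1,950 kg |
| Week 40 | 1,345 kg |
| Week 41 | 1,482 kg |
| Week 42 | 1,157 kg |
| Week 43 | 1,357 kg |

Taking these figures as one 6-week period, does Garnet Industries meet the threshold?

Total hazardous waste generated: 332 kg + 1,950 kg + 1,345 kg + 1,482 kg + 1,157 kg + 1,357 kg = 7,623 kg.
7,623 kg ≤ 8,300 kg, so the threshold is not exceeded.

No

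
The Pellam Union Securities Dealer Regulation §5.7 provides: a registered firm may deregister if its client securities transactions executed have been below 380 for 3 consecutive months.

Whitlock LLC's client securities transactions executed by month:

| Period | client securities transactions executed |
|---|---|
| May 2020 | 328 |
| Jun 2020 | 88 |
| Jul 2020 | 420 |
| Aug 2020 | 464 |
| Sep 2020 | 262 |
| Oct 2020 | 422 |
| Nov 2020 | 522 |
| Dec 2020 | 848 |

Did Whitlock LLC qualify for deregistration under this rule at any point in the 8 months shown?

Months below 380: May 2020, Jun 2020, Sep 2020.
Longest run of consecutive months below the threshold: 2.
2 < 3, so Whitlock LLC never became eligible.

No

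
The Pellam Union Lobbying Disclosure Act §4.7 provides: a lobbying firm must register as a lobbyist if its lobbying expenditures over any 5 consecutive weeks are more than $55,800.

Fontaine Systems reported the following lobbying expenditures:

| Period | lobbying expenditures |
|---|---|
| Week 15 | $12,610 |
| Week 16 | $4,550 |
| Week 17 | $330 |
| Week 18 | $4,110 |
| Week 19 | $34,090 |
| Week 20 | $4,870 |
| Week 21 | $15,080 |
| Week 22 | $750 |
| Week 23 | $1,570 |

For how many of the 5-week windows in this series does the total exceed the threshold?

3

Week 15–Week 19: $12,610 + $4,550 + $330 + $4,110 + $34,090 = $55,690 (under)
Week 16–Week 20: $4,550 + $330 + $4,110 + $34,090 + $4,870 = $47,950 (under)
Week 17–Week 21: $330 + $4,110 + $34,090 + $4,870 + $15,080 = $58,480 (over)
Week 18–Week 22: $4,110 + $34,090 + $4,870 + $15,080 + $750 = $58,900 (over)
Week 19–Week 23: $34,090 + $4,870 + $15,080 + $750 + $1,570 = $56,360 (over)
3 windows exceed the threshold.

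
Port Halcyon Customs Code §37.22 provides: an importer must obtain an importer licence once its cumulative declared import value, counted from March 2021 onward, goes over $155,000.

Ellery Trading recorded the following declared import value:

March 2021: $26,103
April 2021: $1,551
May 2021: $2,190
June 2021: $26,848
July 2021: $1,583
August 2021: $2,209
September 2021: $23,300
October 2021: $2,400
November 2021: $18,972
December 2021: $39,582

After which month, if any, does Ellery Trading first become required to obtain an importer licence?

Not triggered

Through March 2021: $26,103
Through April 2021: $27,654
Through May 2021: $29,844
Through June 2021: $56,692
Through July 2021: $58,275
Through August 2021: $60,484
Through September 2021: $83,784
Through October 2021: $86,184
Through November 2021: $105,156
Through December 2021: $144,738
Final cumulative total $144,738 ≤ $155,000; the threshold is never exceeded.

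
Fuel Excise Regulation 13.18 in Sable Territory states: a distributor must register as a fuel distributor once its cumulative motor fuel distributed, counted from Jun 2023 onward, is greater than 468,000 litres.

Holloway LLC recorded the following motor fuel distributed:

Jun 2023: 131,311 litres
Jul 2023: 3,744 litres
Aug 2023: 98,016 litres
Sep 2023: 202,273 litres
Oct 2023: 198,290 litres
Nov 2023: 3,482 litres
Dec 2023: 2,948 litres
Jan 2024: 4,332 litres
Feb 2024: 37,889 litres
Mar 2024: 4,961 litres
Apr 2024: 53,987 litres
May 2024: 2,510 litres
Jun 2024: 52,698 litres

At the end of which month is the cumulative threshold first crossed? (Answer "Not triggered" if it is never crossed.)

Oct 2023

Through Jun 2023: 131,311 litres
Through Jul 2023: 135,055 litres
Through Aug 2023: 233,071 litres
Through Sep 2023: 435,344 litres
Through Oct 2023: 633,634 litres ← exceeds threshold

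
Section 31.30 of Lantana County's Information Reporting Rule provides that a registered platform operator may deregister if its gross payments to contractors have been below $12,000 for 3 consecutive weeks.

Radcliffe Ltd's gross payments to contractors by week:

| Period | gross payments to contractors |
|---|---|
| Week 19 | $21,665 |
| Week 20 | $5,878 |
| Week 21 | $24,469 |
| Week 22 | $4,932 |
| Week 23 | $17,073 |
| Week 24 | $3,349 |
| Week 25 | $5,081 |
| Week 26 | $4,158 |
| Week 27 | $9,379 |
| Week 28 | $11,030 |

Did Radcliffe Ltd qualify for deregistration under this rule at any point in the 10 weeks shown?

Weeks below $12,000: Week 20, Week 22, Week 24, Week 25, Week 26, Week 27, Week 28.
Longest run of consecutive weeks below the threshold: 5.
5 ≥ 3, so Radcliffe Ltd became eligible.

Yes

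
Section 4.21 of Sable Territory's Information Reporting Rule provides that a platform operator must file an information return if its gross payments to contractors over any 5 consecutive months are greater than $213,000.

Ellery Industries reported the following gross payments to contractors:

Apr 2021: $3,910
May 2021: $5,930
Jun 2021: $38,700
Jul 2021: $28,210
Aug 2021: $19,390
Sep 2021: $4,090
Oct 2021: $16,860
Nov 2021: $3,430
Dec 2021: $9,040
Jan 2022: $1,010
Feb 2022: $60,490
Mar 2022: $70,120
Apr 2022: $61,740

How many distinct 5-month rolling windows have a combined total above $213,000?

Apr 2021–Aug 2021: $3,910 + $5,930 + $38,700 + $28,210 + $19,390 = $96,140 (under)
May 2021–Sep 2021: $5,930 + $38,700 + $28,210 + $19,390 + $4,090 = $96,320 (under)
Jun 2021–Oct 2021: $38,700 + $28,210 + $19,390 + $4,090 + $16,860 = $107,250 (under)
Jul 2021–Nov 2021: $28,210 + $19,390 + $4,090 + $16,860 + $3,430 = $71,980 (under)
Aug 2021–Dec 2021: $19,390 + $4,090 + $16,860 + $3,430 + $9,040 = $52,810 (under)
Sep 2021–Jan 2022: $4,090 + $16,860 + $3,430 + $9,040 + $1,010 = $34,430 (under)
Oct 2021–Feb 2022: $16,860 + $3,430 + $9,040 + $1,010 + $60,490 = $90,830 (under)
Nov 2021–Mar 2022: $3,430 + $9,040 + $1,010 + $60,490 + $70,120 = $144,090 (under)
Dec 2021–Apr 2022: $9,040 + $1,010 + $60,490 + $70,120 + $61,740 = $202,400 (under)
0 windows exceed the threshold.

0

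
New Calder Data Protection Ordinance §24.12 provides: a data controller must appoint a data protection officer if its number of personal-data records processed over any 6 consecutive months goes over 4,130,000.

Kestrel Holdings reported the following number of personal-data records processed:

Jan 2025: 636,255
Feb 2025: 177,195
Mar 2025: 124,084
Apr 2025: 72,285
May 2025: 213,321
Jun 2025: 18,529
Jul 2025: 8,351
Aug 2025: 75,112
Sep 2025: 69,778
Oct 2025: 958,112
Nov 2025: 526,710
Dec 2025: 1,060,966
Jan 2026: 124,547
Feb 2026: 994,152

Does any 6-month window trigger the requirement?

No

Jan 2025–Jun 2025: 636,255 + 177,195 + 124,084 + 72,285 + 213,321 + 18,529 = 1,241,669 (under)
Feb 2025–Jul 2025: 177,195 + 124,084 + 72,285 + 213,321 + 18,529 + 8,351 = 613,765 (under)
Mar 2025–Aug 2025: 124,084 + 72,285 + 213,321 + 18,529 + 8,351 + 75,112 = 511,682 (under)
Apr 2025–Sep 2025: 72,285 + 213,321 + 18,529 + 8,351 + 75,112 + 69,778 = 457,376 (under)
May 2025–Oct 2025: 213,321 + 18,529 + 8,351 + 75,112 + 69,778 + 958,112 = 1,343,203 (under)
Jun 2025–Nov 2025: 18,529 + 8,351 + 75,112 + 69,778 + 958,112 + 526,710 = 1,656,592 (under)
Jul 2025–Dec 2025: 8,351 + 75,112 + 69,778 + 958,112 + 526,710 + 1,060,966 = 2,699,029 (under)
Aug 2025–Jan 2026: 75,112 + 69,778 + 958,112 + 526,710 + 1,060,966 + 124,547 = 2,815,225 (under)
Sep 2025–Feb 2026: 69,778 + 958,112 + 526,710 + 1,060,966 + 124,547 + 994,152 = 3,734,265 (under)
No window exceeds 4,130,000.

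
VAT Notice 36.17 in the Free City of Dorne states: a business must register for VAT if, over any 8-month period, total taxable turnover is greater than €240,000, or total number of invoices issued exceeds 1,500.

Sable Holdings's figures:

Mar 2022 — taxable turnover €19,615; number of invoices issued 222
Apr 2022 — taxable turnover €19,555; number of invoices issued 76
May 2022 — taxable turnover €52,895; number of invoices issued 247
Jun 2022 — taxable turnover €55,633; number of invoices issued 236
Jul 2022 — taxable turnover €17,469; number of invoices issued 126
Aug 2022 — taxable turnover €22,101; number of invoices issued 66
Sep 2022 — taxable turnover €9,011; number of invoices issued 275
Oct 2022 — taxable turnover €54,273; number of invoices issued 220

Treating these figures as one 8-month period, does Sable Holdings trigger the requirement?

Yes

Total taxable turnover: €19,615 + €19,555 + €52,895 + €55,633 + €17,469 + €22,101 + €9,011 + €54,273 = €250,552 (> €240,000).
Total number of invoices issued: 222 + 76 + 247 + 236 + 126 + 66 + 275 + 220 = 1,468 (≤ 1,500).
The test is 'or': at least one threshold is exceeded.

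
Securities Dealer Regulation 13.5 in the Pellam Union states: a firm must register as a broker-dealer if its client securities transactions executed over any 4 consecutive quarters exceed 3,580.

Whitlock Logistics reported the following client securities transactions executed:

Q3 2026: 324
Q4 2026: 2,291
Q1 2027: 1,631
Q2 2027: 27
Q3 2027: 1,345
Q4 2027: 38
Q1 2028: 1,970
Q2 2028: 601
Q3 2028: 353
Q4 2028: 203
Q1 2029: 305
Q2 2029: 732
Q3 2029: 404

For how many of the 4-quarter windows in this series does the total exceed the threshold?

Q3 2026–Q2 2027: 324 + 2,291 + 1,631 + 27 = 4,273 (over)
Q4 2026–Q3 2027: 2,291 + 1,631 + 27 + 1,345 = 5,294 (over)
Q1 2027–Q4 2027: 1,631 + 27 + 1,345 + 38 = 3,041 (under)
Q2 2027–Q1 2028: 27 + 1,345 + 38 + 1,970 = 3,380 (under)
Q3 2027–Q2 2028: 1,345 + 38 + 1,970 + 601 = 3,954 (over)
Q4 2027–Q3 2028: 38 + 1,970 + 601 + 353 = 2,962 (under)
Q1 2028–Q4 2028: 1,970 + 601 + 353 + 203 = 3,127 (under)
Q2 2028–Q1 2029: 601 + 353 + 203 + 305 = 1,462 (under)
Q3 2028–Q2 2029: 353 + 203 + 305 + 732 = 1,593 (under)
Q4 2028–Q3 2029: 203 + 305 + 732 + 404 = 1,644 (under)
3 windows exceed the threshold.

3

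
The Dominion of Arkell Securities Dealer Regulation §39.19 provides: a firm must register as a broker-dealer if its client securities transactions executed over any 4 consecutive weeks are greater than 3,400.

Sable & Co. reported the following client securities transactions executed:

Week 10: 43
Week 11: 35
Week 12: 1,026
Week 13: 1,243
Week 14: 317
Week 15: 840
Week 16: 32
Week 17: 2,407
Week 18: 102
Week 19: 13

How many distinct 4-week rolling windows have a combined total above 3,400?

Week 10–Week 13: 43 + 35 + 1,026 + 1,243 = 2,347 (under)
Week 11–Week 14: 35 + 1,026 + 1,243 + 317 = 2,621 (under)
Week 12–Week 15: 1,026 + 1,243 + 317 + 840 = 3,426 (over)
Week 13–Week 16: 1,243 + 317 + 840 + 32 = 2,432 (under)
Week 14–Week 17: 317 + 840 + 32 + 2,407 = 3,596 (over)
Week 15–Week 18: 840 + 32 + 2,407 + 102 = 3,381 (under)
Week 16–Week 19: 32 + 2,407 + 102 + 13 = 2,554 (under)
2 windows exceed the threshold.

2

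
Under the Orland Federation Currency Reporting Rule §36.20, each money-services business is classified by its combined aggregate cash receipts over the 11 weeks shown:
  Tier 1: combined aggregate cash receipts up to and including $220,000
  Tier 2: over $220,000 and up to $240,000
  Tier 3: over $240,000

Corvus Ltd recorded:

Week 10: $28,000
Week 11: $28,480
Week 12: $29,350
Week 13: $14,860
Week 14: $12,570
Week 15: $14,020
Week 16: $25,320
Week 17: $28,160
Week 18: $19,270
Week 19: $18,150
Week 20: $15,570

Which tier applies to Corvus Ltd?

Tier 2

Combined aggregate cash receipts: $28,000 + $28,480 + $29,350 + $14,860 + $12,570 + $14,020 + $25,320 + $28,160 + $19,270 + $18,150 + $15,570 = $233,750.
$220,000 < $233,750 ≤ $240,000, so Tier 2 applies.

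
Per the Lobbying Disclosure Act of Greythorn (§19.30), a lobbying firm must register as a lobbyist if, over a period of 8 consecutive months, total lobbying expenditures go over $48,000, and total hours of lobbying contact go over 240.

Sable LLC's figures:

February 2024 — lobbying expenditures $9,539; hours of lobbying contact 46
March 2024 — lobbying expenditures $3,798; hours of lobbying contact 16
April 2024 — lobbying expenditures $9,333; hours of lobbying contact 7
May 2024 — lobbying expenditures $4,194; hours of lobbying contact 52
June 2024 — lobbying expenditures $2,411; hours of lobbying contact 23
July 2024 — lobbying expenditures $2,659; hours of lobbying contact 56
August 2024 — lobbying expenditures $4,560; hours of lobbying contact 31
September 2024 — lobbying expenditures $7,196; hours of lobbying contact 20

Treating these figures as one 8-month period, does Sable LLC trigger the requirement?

No

Total lobbying expenditures: $9,539 + $3,798 + $9,333 + $4,194 + $2,411 + $2,659 + $4,560 + $7,196 = $43,690 (≤ $48,000).
Total hours of lobbying contact: 46 + 16 + 7 + 52 + 23 + 56 + 31 + 20 = 251 (> 240).
The test is 'and': the rule requires both, and at least one is not exceeded.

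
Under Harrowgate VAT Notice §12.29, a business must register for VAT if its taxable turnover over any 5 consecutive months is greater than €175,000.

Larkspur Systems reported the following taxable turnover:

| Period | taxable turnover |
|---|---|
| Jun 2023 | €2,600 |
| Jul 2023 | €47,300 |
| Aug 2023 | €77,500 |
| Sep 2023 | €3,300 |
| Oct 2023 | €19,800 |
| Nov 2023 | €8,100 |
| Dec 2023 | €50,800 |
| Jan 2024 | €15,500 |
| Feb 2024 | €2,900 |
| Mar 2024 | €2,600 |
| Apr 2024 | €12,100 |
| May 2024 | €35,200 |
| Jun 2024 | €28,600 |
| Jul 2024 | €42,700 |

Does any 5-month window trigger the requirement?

No

Jun 2023–Oct 2023: €2,600 + €47,300 + €77,500 + €3,300 + €19,800 = €150,500 (under)
Jul 2023–Nov 2023: €47,300 + €77,500 + €3,300 + €19,800 + €8,100 = €156,000 (under)
Aug 2023–Dec 2023: €77,500 + €3,300 + €19,800 + €8,100 + €50,800 = €159,500 (under)
Sep 2023–Jan 2024: €3,300 + €19,800 + €8,100 + €50,800 + €15,500 = €97,500 (under)
Oct 2023–Feb 2024: €19,800 + €8,100 + €50,800 + €15,500 + €2,900 = €97,100 (under)
Nov 2023–Mar 2024: €8,100 + €50,800 + €15,500 + €2,900 + €2,600 = €79,900 (under)
Dec 2023–Apr 2024: €50,800 + €15,500 + €2,900 + €2,600 + €12,100 = €83,900 (under)
Jan 2024–May 2024: €15,500 + €2,900 + €2,600 + €12,100 + €35,200 = €68,300 (under)
Feb 2024–Jun 2024: €2,900 + €2,600 + €12,100 + €35,200 + €28,600 = €81,400 (under)
Mar 2024–Jul 2024: €2,600 + €12,100 + €35,200 + €28,600 + €42,700 = €121,200 (under)
No window exceeds €175,000.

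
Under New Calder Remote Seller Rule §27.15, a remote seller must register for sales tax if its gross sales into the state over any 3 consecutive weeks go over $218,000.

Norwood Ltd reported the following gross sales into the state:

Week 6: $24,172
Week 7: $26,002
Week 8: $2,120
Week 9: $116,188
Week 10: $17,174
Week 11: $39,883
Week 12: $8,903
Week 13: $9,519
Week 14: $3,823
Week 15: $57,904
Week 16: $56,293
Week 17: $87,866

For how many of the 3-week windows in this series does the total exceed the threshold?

0

Week 6–Week 8: $24,172 + $26,002 + $2,120 = $52,294 (under)
Week 7–Week 9: $26,002 + $2,120 + $116,188 = $144,310 (under)
Week 8–Week 10: $2,120 + $116,188 + $17,174 = $135,482 (under)
Week 9–Week 11: $116,188 + $17,174 + $39,883 = $173,245 (under)
Week 10–Week 12: $17,174 + $39,883 + $8,903 = $65,960 (under)
Week 11–Week 13: $39,883 + $8,903 + $9,519 = $58,305 (under)
Week 12–Week 14: $8,903 + $9,519 + $3,823 = $22,245 (under)
Week 13–Week 15: $9,519 + $3,823 + $57,904 = $71,246 (under)
Week 14–Week 16: $3,823 + $57,904 + $56,293 = $118,020 (under)
Week 15–Week 17: $57,904 + $56,293 + $87,866 = $202,063 (under)
0 windows exceed the threshold.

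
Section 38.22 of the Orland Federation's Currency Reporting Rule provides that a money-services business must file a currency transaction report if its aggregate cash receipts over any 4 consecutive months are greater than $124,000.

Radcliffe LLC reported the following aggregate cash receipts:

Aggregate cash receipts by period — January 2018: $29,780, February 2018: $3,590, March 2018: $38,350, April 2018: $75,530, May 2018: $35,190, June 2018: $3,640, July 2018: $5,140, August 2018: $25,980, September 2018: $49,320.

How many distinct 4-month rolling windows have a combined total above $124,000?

3

January 2018–April 2018: $29,780 + $3,590 + $38,350 + $75,530 = $147,250 (over)
February 2018–May 2018: $3,590 + $38,350 + $75,530 + $35,190 = $152,660 (over)
March 2018–June 2018: $38,350 + $75,530 + $35,190 + $3,640 = $152,710 (over)
April 2018–July 2018: $75,530 + $35,190 + $3,640 + $5,140 = $119,500 (under)
May 2018–August 2018: $35,190 + $3,640 + $5,140 + $25,980 = $69,950 (under)
June 2018–September 2018: $3,640 + $5,140 + $25,980 + $49,320 = $84,080 (under)
3 windows exceed the threshold.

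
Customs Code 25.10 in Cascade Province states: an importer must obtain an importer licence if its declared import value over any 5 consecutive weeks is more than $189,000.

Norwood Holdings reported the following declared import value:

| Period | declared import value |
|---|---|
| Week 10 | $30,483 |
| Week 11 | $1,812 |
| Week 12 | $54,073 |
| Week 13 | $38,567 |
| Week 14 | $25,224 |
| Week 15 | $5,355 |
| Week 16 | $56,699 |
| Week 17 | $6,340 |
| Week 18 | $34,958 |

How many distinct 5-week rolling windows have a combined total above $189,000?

Week 10–Week 14: $30,483 + $1,812 + $54,073 + $38,567 + $25,224 = $150,159 (under)
Week 11–Week 15: $1,812 + $54,073 + $38,567 + $25,224 + $5,355 = $125,031 (under)
Week 12–Week 16: $54,073 + $38,567 + $25,224 + $5,355 + $56,699 = $179,918 (under)
Week 13–Week 17: $38,567 + $25,224 + $5,355 + $56,699 + $6,340 = $132,185 (under)
Week 14–Week 18: $25,224 + $5,355 + $56,699 + $6,340 + $34,958 = $128,576 (under)
0 windows exceed the threshold.

0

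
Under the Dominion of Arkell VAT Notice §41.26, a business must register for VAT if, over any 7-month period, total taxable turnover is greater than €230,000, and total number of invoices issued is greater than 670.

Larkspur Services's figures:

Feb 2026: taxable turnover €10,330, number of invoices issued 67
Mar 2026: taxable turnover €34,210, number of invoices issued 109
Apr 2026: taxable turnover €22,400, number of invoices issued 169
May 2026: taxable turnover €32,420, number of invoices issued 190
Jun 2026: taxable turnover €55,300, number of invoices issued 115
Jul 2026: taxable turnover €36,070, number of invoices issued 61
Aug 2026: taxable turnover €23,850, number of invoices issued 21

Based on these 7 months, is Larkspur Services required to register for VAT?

Total taxable turnover: €10,330 + €34,210 + €22,400 + €32,420 + €55,300 + €36,070 + €23,850 = €214,580 (≤ €230,000).
Total number of invoices issued: 67 + 109 + 169 + 190 + 115 + 61 + 21 = 732 (> 670).
The test is 'and': the rule requires both, and at least one is not exceeded.

No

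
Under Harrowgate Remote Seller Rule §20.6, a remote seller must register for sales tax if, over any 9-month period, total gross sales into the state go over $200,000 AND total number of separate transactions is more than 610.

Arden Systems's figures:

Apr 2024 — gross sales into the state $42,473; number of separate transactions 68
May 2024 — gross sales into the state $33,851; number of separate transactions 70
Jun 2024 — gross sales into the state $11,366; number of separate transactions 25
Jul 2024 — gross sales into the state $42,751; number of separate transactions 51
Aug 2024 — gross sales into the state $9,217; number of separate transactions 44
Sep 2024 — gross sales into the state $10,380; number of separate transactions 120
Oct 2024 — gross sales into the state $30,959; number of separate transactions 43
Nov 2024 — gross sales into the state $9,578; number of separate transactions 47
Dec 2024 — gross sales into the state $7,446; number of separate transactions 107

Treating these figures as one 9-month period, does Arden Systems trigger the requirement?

Total gross sales into the state: $42,473 + $33,851 + $11,366 + $42,751 + $9,217 + $10,380 + $30,959 + $9,578 + $7,446 = $198,021 (≤ $200,000).
Total number of separate transactions: 68 + 70 + 25 + 51 + 44 + 120 + 43 + 47 + 107 = 575 (≤ 610).
The test is 'and': the rule requires both, and at least one is not exceeded.

No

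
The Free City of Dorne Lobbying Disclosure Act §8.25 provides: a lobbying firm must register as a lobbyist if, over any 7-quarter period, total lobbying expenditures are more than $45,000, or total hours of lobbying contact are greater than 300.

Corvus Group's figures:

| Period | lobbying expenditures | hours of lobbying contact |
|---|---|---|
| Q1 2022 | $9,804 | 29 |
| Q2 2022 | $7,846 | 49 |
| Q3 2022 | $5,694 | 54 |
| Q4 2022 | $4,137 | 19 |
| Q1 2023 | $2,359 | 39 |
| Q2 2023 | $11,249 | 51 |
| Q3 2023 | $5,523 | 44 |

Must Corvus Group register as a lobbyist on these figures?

Total lobbying expenditures: $9,804 + $7,846 + $5,694 + $4,137 + $2,359 + $11,249 + $5,523 = $46,612 (> $45,000).
Total hours of lobbying contact: 29 + 49 + 54 + 19 + 39 + 51 + 44 = 285 (≤ 300).
The test is 'or': at least one threshold is exceeded.

Yes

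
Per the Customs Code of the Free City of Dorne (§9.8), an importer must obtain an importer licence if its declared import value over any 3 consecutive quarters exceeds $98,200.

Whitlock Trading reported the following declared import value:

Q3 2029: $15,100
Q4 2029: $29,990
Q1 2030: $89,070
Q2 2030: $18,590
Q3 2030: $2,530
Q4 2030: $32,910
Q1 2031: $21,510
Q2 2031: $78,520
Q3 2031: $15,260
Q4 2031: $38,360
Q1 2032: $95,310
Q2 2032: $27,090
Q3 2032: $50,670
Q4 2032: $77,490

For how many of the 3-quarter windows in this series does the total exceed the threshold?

Q3 2029–Q1 2030: $15,100 + $29,990 + $89,070 = $134,160 (over)
Q4 2029–Q2 2030: $29,990 + $89,070 + $18,590 = $137,650 (over)
Q1 2030–Q3 2030: $89,070 + $18,590 + $2,530 = $110,190 (over)
Q2 2030–Q4 2030: $18,590 + $2,530 + $32,910 = $54,030 (under)
Q3 2030–Q1 2031: $2,530 + $32,910 + $21,510 = $56,950 (under)
Q4 2030–Q2 2031: $32,910 + $21,510 + $78,520 = $132,940 (over)
Q1 2031–Q3 2031: $21,510 + $78,520 + $15,260 = $115,290 (over)
Q2 2031–Q4 2031: $78,520 + $15,260 + $38,360 = $132,140 (over)
Q3 2031–Q1 2032: $15,260 + $38,360 + $95,310 = $148,930 (over)
Q4 2031–Q2 2032: $38,360 + $95,310 + $27,090 = $160,760 (over)
Q1 2032–Q3 2032: $95,310 + $27,090 + $50,670 = $173,070 (over)
Q2 2032–Q4 2032: $27,090 + $50,670 + $77,490 = $155,250 (over)
10 windows exceed the threshold.

10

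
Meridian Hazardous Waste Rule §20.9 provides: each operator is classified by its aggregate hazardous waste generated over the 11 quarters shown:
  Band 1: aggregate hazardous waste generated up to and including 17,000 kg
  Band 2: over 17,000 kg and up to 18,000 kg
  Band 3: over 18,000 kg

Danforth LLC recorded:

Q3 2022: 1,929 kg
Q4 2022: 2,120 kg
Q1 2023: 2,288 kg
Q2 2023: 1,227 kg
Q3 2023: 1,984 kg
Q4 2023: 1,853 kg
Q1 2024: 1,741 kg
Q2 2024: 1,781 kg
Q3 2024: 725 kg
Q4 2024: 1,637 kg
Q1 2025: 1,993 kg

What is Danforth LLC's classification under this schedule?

Band 3

Aggregate hazardous waste generated: 1,929 kg + 2,120 kg + 2,288 kg + 1,227 kg + 1,984 kg + 1,853 kg + 1,741 kg + 1,781 kg + 725 kg + 1,637 kg + 1,993 kg = 19,278 kg.
19,278 kg > 18,000 kg, so Band 3 applies.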